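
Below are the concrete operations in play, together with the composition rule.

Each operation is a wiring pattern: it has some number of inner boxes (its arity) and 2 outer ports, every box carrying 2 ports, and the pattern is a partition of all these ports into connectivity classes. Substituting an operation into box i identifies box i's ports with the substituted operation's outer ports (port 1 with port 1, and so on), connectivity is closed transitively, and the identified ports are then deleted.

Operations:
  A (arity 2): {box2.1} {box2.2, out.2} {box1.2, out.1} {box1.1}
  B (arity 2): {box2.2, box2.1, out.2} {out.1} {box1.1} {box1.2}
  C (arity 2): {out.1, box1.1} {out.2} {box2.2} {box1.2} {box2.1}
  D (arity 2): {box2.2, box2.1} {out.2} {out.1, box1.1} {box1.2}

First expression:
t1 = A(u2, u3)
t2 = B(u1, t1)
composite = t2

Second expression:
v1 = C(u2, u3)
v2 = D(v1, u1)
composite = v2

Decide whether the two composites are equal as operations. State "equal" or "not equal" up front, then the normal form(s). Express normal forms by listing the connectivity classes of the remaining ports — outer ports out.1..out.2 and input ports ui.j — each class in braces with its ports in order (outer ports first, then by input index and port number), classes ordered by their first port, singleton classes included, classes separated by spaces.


not equal: they reduce to {out.1} {out.2, u2.2, u3.2} {u1.1} {u1.2} {u2.1} {u3.1} and {out.1, u2.1} {out.2} {u1.1, u1.2} {u2.2} {u3.1} {u3.2}

In normal form, the first expression is {out.1} {out.2, u2.2, u3.2} {u1.1} {u1.2} {u2.1} {u3.1}
In normal form, the second expression is {out.1, u2.1} {out.2} {u1.1, u1.2} {u2.2} {u3.1} {u3.2}
No match — not equal.


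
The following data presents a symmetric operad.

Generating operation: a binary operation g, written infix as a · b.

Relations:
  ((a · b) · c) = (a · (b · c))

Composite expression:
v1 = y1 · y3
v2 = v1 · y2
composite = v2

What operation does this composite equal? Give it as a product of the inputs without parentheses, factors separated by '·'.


Under associativity of g, the answer is the y's in reading order.
(y1 · y3) unparenthesizes to y1 · y3
((y1 · y3) · y2) unparenthesizes to y1 · y3 · y2

y1 · y3 · y2


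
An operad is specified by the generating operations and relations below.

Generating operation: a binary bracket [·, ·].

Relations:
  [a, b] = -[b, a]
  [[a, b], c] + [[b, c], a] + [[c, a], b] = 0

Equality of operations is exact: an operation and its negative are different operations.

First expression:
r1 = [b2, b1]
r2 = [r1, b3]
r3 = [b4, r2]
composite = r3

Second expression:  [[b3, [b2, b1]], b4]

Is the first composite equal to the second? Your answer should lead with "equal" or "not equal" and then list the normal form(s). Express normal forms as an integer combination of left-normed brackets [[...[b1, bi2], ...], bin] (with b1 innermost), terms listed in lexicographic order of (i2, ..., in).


Normal form of the first expression: [[[b1, b2], b3], b4]
Normal form of the second expression: [[[b1, b2], b3], b4]
Both agree, so they are equal.

equal — both sides give [[[b1, b2], b3], b4]


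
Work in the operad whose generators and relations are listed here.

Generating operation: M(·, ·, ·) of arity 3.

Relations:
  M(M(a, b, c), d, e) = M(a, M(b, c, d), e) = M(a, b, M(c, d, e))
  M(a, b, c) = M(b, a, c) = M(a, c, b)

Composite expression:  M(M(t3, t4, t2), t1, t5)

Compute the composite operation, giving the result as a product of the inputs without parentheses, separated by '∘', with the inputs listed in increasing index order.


t1 ∘ t2 ∘ t3 ∘ t4 ∘ t5

Shape and order are irrelevant to M; the t-input set decides.
M(t3, t4, t2) reduces to t3 ∘ t4 ∘ t2
M(M(t3, t4, t2), t1, t5) reduces to t3 ∘ t4 ∘ t2 ∘ t1 ∘ t5
commutativity sorts the factors: t1 ∘ t2 ∘ t3 ∘ t4 ∘ t5


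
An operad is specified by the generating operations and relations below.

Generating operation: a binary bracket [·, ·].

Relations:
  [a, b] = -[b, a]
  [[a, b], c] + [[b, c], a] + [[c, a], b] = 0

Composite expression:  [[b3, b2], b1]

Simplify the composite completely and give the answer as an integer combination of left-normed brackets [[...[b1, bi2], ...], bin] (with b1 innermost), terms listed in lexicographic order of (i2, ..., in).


[[b1, b2], b3] - [[b1, b3], b2]

A multilinear Lie element is pinned by b1-initial words (b1 innermost).
Composite bracket: [[b3, b2], b1]
Expanding via [a, b] = ab - ba: 4 signed words (2^2 = 4).
Words beginning with b1 determine it all:
  b1b2b3 (sign +1) contributes +[[b1, b2], b3]
  b1b3b2 (sign -1) contributes -[[b1, b3], b2]


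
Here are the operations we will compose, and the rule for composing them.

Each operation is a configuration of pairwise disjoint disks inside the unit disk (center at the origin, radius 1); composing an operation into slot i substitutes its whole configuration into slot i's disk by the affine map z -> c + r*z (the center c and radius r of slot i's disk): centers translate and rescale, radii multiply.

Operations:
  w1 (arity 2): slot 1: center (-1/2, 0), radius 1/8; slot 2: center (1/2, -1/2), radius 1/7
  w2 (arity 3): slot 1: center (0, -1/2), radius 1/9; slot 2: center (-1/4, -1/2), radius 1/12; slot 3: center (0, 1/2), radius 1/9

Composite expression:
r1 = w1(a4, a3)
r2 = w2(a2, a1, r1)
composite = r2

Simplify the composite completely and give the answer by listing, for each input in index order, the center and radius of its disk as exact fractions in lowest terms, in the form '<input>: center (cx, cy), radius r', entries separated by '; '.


a1: center (-1/4, -1/2), radius 1/12; a2: center (0, -1/2), radius 1/9; a3: center (1/18, 4/9), radius 1/63; a4: center (-1/18, 1/2), radius 1/72


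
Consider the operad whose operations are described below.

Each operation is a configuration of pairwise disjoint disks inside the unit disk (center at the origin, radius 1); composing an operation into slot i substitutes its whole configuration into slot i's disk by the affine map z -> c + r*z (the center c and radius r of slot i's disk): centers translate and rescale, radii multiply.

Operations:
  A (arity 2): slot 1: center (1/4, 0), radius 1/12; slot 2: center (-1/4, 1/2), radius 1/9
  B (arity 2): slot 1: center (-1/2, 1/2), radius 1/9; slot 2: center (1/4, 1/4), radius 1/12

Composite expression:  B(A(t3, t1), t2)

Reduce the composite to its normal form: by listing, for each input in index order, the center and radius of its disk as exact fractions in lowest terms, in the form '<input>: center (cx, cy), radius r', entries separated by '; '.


Affine substitution under B: radii multiply and t-centers shift.
for t3, the 2-step affine chain lands on center (-17/36, 1/2), radius 1/108
for t1, the 2-step affine chain lands on center (-19/36, 5/9), radius 1/81
for t2, the 1-step affine chain lands on center (1/4, 1/4), radius 1/12

t1: center (-19/36, 5/9), radius 1/81; t2: center (1/4, 1/4), radius 1/12; t3: center (-17/36, 1/2), radius 1/108


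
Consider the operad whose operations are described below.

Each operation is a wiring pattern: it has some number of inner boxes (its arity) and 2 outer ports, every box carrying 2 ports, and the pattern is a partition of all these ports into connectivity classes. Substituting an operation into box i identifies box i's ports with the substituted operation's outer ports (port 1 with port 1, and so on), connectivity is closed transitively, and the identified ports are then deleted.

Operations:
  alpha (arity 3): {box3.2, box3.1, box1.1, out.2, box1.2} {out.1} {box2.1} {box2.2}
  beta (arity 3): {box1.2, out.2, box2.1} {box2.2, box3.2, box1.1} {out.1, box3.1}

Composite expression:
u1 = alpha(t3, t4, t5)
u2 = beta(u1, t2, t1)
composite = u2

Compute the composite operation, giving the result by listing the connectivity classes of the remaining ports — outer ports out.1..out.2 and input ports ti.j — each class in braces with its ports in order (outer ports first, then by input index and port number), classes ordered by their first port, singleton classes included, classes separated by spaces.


Connectivity passes through glued beta-boundaries; trace each wire chain.
stage alpha: inputs (t3, t4, t5), connectivity {out.1} {out.2, t3.1, t3.2, t5.1, t5.2} {t4.1} {t4.2}, out.j its boundary
stage beta: inputs (t3, t4, t5, t2, t1), connectivity {out.1, t1.1} {out.2, t2.1, t3.1, t3.2, t5.1, t5.2} {t1.2, t2.2} {t4.1} {t4.2}, out.j its boundary

{out.1, t1.1} {out.2, t2.1, t3.1, t3.2, t5.1, t5.2} {t1.2, t2.2} {t4.1} {t4.2}


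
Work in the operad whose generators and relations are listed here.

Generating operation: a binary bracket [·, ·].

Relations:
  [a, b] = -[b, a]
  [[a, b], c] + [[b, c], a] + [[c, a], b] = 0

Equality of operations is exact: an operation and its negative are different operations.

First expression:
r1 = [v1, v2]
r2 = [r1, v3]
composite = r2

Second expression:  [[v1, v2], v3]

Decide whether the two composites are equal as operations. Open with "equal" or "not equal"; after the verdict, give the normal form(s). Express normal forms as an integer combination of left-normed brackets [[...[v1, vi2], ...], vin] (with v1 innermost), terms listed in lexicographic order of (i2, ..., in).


equal: each reduces to [[v1, v2], v3]

The first expression, normalized: [[v1, v2], v3]
The second expression, normalized: [[v1, v2], v3]
One common form — equal.


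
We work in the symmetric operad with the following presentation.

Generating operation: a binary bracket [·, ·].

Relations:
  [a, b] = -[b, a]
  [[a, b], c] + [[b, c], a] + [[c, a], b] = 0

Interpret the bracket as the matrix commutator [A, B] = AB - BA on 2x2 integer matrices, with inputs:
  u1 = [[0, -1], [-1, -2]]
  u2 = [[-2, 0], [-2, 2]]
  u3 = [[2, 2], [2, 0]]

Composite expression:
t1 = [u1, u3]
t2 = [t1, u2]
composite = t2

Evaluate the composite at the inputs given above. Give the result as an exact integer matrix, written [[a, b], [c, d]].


[[-12, 24], [24, 12]]

[u1, u3] = [[0, 6], [-6, 0]]
[[u1, u3], u2] = [[-12, 24], [24, 12]]


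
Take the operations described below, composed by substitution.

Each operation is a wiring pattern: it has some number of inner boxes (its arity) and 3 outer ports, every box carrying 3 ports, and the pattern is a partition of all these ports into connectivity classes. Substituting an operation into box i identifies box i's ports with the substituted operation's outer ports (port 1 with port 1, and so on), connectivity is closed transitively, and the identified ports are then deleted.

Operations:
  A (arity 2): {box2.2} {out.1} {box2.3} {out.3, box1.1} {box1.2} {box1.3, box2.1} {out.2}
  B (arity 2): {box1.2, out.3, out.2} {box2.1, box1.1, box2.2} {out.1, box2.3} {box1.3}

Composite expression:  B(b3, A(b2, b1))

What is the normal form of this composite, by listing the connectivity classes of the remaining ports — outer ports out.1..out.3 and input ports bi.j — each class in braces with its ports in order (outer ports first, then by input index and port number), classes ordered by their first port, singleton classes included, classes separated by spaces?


{out.1, b2.1} {out.2, out.3, b3.2} {b1.1, b2.3} {b1.2} {b1.3} {b2.2} {b3.1} {b3.3}

After gluing at B, chains via deleted ports link the b-ports.
through A, on inputs (b2, b1): {out.1} {out.2} {out.3, b2.1} {b1.1, b2.3} {b1.2} {b1.3} {b2.2} (out.j = stage outer ports)
through B, on inputs (b3, b2, b1): {out.1, b2.1} {out.2, out.3, b3.2} {b1.1, b2.3} {b1.2} {b1.3} {b2.2} {b3.1} {b3.3} (out.j = stage outer ports)


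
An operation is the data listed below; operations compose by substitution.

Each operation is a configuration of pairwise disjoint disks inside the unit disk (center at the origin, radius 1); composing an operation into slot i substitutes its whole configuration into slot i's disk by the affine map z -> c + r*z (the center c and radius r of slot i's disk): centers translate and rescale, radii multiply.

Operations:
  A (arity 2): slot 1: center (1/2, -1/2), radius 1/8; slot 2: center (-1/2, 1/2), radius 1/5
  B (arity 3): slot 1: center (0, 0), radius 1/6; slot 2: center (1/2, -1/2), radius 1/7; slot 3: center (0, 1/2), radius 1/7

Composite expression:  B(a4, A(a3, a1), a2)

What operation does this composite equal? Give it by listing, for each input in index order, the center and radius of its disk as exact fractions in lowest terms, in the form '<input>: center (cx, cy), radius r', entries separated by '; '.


a1: center (3/7, -3/7), radius 1/35; a2: center (0, 1/2), radius 1/7; a3: center (4/7, -4/7), radius 1/56; a4: center (0, 0), radius 1/6

Only the slot chain above each a matters under B; compose those maps.
input a4: composing its 1 substitution step yields center (0, 0), radius 1/6
input a3: composing its 2 substitution steps yields center (4/7, -4/7), radius 1/56
input a1: composing its 2 substitution steps yields center (3/7, -3/7), radius 1/35
input a2: composing its 1 substitution step yields center (0, 1/2), radius 1/7


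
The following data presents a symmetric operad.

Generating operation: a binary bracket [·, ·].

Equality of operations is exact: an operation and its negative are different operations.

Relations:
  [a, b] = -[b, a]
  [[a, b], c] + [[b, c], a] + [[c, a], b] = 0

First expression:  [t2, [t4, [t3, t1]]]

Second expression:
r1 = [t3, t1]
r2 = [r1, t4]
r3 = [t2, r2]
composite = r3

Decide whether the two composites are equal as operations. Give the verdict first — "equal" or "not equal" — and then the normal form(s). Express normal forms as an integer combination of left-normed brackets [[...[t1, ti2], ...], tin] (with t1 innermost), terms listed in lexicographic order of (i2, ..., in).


In normal form, the first expression is -[[[t1, t3], t4], t2]
In normal form, the second expression is [[[t1, t3], t4], t2]
The forms do not match — not equal.

not equal; first: -[[[t1, t3], t4], t2]; second: [[[t1, t3], t4], t2]


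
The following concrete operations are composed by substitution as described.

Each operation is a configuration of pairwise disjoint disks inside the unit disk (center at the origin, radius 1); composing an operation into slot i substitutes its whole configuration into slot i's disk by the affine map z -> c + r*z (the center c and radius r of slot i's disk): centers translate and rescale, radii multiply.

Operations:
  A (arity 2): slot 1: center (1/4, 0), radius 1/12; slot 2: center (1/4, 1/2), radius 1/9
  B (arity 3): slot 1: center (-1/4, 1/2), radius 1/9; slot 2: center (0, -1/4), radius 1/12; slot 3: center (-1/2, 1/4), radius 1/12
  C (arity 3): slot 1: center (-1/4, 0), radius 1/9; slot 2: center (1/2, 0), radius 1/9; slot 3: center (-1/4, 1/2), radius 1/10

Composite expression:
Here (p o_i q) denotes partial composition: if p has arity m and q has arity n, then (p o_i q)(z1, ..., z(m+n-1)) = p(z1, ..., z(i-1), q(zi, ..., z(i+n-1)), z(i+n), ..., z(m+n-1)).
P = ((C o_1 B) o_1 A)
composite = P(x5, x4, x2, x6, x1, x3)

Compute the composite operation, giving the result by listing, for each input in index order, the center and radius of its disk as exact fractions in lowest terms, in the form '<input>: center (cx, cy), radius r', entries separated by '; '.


x1: center (1/2, 0), radius 1/9; x2: center (-1/4, -1/36), radius 1/108; x3: center (-1/4, 1/2), radius 1/10; x4: center (-89/324, 5/81), radius 1/729; x5: center (-89/324, 1/18), radius 1/972; x6: center (-11/36, 1/36), radius 1/108

Follow each x-input down from C: c' goes to c + r*c', radius to r*r'.
tracing x5 down its 3-map path: center (-89/324, 1/18), radius 1/972
tracing x4 down its 3-map path: center (-89/324, 5/81), radius 1/729
tracing x2 down its 2-map path: center (-1/4, -1/36), radius 1/108
tracing x6 down its 2-map path: center (-11/36, 1/36), radius 1/108
tracing x1 down its 1-map path: center (1/2, 0), radius 1/9
tracing x3 down its 1-map path: center (-1/4, 1/2), radius 1/10


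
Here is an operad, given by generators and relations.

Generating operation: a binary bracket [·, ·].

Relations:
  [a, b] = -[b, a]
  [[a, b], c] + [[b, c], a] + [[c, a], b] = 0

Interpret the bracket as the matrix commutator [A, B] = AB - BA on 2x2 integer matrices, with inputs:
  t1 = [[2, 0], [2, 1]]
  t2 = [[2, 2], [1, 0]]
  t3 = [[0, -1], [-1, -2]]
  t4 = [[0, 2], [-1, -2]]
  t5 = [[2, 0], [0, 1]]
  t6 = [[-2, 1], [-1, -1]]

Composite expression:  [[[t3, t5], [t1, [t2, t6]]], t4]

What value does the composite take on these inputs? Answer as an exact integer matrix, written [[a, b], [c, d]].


[t3, t5] = [[0, 1], [-1, 0]]
[t2, t6] = [[-3, 4], [1, 3]]
[t1, [t2, t6]] = [[-8, 4], [-13, 8]]
[[t3, t5], [t1, [t2, t6]]] = [[-9, 16], [16, 9]]
[[[t3, t5], [t1, [t2, t6]]], t4] = [[-48, -68], [14, 48]]

[[-48, -68], [14, 48]]


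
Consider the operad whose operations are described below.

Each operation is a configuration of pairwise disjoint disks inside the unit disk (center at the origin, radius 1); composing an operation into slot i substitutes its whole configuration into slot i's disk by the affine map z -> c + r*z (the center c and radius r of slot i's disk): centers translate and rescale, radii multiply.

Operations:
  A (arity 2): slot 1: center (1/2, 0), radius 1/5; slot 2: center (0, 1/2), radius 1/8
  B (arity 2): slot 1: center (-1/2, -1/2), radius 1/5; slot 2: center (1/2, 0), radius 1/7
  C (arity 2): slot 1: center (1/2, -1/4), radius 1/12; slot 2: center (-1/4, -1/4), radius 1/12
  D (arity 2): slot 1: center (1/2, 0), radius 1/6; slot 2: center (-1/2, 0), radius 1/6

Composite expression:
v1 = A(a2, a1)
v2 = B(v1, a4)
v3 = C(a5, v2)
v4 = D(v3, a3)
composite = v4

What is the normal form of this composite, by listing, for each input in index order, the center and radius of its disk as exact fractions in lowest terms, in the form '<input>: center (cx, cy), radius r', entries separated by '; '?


Only the slot chain above each a matters under D; compose those maps.
a5: after 2 affine steps, its disk has center (7/12, -1/24), radius 1/72
a2: after 4 affine steps, its disk has center (163/360, -7/144), radius 1/1800
a1: after 4 affine steps, its disk has center (65/144, -17/360), radius 1/2880
a4: after 3 affine steps, its disk has center (67/144, -1/24), radius 1/504
a3: after 1 affine step, its disk has center (-1/2, 0), radius 1/6

a1: center (65/144, -17/360), radius 1/2880; a2: center (163/360, -7/144), radius 1/1800; a3: center (-1/2, 0), radius 1/6; a4: center (67/144, -1/24), radius 1/504; a5: center (7/12, -1/24), radius 1/72


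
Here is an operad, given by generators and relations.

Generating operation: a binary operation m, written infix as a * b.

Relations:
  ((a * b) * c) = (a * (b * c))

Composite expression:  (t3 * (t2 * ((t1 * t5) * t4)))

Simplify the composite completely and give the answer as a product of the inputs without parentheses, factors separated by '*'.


t3 * t2 * t1 * t5 * t4


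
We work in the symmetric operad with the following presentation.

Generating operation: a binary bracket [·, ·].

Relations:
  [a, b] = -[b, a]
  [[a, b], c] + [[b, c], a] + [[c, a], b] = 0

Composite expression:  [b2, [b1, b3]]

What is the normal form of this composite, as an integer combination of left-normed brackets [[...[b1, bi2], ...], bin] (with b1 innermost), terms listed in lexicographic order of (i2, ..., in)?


-[[b1, b3], b2]

A multilinear Lie element is pinned by b1-initial words (b1 innermost).
Composite bracket: [b2, [b1, b3]]
Applying ab - ba throughout gives 4 signed words (2^2 = 4).
Collect the words opening with b1:
  sign of b1b3b2 is -1, so it contributes -[[b1, b3], b2]


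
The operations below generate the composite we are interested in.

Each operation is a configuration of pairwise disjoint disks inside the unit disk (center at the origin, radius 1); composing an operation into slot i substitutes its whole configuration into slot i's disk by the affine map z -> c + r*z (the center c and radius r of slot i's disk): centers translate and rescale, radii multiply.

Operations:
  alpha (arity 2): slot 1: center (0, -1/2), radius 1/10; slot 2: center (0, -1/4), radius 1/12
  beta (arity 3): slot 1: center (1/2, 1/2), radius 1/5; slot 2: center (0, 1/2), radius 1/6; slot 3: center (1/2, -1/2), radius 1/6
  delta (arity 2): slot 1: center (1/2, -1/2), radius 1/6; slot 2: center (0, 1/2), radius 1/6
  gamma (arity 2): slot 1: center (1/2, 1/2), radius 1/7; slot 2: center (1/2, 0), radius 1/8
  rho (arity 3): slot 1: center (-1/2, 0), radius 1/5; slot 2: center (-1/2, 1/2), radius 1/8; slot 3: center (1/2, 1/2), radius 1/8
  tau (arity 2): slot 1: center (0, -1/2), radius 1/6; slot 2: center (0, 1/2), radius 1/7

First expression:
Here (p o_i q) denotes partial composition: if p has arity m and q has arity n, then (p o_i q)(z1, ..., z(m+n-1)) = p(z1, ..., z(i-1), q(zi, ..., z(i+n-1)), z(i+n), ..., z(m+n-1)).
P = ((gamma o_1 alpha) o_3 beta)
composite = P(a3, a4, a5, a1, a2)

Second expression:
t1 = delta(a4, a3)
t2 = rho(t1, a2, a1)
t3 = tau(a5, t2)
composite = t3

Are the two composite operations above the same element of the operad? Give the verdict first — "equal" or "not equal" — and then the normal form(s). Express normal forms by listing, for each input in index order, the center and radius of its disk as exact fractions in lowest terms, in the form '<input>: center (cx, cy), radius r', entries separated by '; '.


not equal: they reduce to a1: center (1/2, 1/16), radius 1/48; a2: center (9/16, -1/16), radius 1/48; a3: center (1/2, 3/7), radius 1/70; a4: center (1/2, 13/28), radius 1/84; a5: center (9/16, 1/16), radius 1/40 and a1: center (1/14, 4/7), radius 1/56; a2: center (-1/14, 4/7), radius 1/56; a3: center (-1/14, 18/35), radius 1/210; a4: center (-2/35, 17/35), radius 1/210; a5: center (0, -1/2), radius 1/6

The first expression reduces to a1: center (1/2, 1/16), radius 1/48; a2: center (9/16, -1/16), radius 1/48; a3: center (1/2, 3/7), radius 1/70; a4: center (1/2, 13/28), radius 1/84; a5: center (9/16, 1/16), radius 1/40
The second expression reduces to a1: center (1/14, 4/7), radius 1/56; a2: center (-1/14, 4/7), radius 1/56; a3: center (-1/14, 18/35), radius 1/210; a4: center (-2/35, 17/35), radius 1/210; a5: center (0, -1/2), radius 1/6
They disagree, so not equal.


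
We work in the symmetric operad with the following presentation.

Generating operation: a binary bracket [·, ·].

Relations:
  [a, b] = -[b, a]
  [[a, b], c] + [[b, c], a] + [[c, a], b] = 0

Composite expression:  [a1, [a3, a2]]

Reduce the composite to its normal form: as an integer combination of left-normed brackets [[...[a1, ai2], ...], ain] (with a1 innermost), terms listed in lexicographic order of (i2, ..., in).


-[[a1, a2], a3] + [[a1, a3], a2]

Left-normed coefficients sit on the a1-initial expansion words.
Composite bracket: [a1, [a3, a2]]
Under [a, b] = ab - ba we get 4 signed associative words (2^2 = 4).
Collect the words opening with a1:
  the word a1a2a3 carries sign -1 and contributes -[[a1, a2], a3]
  the word a1a3a2 carries sign +1 and contributes +[[a1, a3], a2]


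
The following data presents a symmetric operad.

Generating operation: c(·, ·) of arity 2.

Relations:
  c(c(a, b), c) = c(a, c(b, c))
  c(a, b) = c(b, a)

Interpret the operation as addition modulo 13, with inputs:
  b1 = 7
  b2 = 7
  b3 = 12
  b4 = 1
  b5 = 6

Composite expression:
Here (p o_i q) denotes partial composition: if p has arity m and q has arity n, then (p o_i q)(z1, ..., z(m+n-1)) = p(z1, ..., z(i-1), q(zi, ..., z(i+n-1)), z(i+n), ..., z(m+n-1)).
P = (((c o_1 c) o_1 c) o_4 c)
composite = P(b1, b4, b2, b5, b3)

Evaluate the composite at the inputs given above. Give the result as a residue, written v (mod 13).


7 (mod 13)

c(b1, b4) = 8
c(c(b1, b4), b2) = 2
c(b5, b3) = 5
c(c(c(b1, b4), b2), c(b5, b3)) = 7


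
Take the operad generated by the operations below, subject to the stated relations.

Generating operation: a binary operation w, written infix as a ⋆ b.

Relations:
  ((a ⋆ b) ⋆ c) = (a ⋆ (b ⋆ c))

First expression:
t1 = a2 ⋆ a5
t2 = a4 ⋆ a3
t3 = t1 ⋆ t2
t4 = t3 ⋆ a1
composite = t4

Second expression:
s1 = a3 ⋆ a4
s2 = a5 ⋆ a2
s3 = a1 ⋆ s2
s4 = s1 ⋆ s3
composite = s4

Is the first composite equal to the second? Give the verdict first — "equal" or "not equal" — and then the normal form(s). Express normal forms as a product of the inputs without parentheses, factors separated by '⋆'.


not equal; first: a2 ⋆ a5 ⋆ a4 ⋆ a3 ⋆ a1; second: a3 ⋆ a4 ⋆ a1 ⋆ a5 ⋆ a2


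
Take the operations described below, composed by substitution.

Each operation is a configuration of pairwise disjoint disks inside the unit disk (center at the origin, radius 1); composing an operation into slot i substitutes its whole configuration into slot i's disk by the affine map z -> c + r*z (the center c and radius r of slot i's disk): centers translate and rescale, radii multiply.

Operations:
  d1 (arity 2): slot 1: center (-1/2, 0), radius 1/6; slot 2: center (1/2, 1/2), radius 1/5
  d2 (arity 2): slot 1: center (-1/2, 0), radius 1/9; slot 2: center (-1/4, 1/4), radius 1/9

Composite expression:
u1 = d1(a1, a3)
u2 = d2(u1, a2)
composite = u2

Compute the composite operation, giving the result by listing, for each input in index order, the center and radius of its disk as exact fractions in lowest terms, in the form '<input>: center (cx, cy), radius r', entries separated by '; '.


a1: center (-5/9, 0), radius 1/54; a2: center (-1/4, 1/4), radius 1/9; a3: center (-4/9, 1/18), radius 1/45

Nesting under d2 composes maps z -> c + r*z down each a-path.
for a1, the 2-step affine chain lands on center (-5/9, 0), radius 1/54
for a3, the 2-step affine chain lands on center (-4/9, 1/18), radius 1/45
for a2, the 1-step affine chain lands on center (-1/4, 1/4), radius 1/9


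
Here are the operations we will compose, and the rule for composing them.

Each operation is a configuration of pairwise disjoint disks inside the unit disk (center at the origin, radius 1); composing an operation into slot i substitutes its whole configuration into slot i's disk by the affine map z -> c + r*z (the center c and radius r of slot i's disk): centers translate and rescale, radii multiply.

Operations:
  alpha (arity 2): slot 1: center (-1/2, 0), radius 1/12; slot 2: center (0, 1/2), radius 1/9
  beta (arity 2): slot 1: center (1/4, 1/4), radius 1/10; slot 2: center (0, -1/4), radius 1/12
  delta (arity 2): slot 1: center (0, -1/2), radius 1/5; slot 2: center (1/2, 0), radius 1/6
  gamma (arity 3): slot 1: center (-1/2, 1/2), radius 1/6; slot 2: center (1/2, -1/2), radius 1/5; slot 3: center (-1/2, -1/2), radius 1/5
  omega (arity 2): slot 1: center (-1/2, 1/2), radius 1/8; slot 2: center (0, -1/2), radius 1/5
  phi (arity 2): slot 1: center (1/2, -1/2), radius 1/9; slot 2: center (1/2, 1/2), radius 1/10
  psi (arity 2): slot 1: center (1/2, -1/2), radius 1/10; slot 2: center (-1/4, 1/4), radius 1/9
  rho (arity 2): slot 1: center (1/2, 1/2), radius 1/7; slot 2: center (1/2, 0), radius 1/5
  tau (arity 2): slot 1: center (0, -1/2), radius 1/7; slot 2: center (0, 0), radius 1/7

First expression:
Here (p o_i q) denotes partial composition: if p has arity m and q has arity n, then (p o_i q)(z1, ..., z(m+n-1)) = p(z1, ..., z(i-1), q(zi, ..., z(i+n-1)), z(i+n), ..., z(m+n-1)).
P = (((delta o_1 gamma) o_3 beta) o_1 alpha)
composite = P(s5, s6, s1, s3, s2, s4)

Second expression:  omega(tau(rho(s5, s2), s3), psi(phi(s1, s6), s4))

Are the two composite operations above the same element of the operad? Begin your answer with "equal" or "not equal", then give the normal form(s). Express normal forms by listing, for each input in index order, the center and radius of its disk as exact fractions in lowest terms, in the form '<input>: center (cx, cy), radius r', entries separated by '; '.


not equal: they reduce to s1: center (1/10, -3/5), radius 1/25; s2: center (-1/10, -61/100), radius 1/300; s3: center (-9/100, -59/100), radius 1/250; s4: center (1/2, 0), radius 1/6; s5: center (-7/60, -2/5), radius 1/360; s6: center (-1/10, -23/60), radius 1/270 and s1: center (11/100, -61/100), radius 1/450; s2: center (-55/112, 7/16), radius 1/280; s3: center (-1/2, 1/2), radius 1/56; s4: center (-1/20, -9/20), radius 1/45; s5: center (-55/112, 25/56), radius 1/392; s6: center (11/100, -59/100), radius 1/500

Reducing the first expression gives s1: center (1/10, -3/5), radius 1/25; s2: center (-1/10, -61/100), radius 1/300; s3: center (-9/100, -59/100), radius 1/250; s4: center (1/2, 0), radius 1/6; s5: center (-7/60, -2/5), radius 1/360; s6: center (-1/10, -23/60), radius 1/270
Reducing the second expression gives s1: center (11/100, -61/100), radius 1/450; s2: center (-55/112, 7/16), radius 1/280; s3: center (-1/2, 1/2), radius 1/56; s4: center (-1/20, -9/20), radius 1/45; s5: center (-55/112, 25/56), radius 1/392; s6: center (11/100, -59/100), radius 1/500
The normal forms differ: not equal.


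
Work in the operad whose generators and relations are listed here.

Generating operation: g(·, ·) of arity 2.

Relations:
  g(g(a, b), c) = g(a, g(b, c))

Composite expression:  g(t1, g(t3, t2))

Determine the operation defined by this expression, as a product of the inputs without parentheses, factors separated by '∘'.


t1 ∘ t3 ∘ t2

Key point: g is associative — brackets drop, the t-order remains.
g(t3, t2) flattens to t3 ∘ t2
g(t1, g(t3, t2)) flattens to t1 ∘ t3 ∘ t2


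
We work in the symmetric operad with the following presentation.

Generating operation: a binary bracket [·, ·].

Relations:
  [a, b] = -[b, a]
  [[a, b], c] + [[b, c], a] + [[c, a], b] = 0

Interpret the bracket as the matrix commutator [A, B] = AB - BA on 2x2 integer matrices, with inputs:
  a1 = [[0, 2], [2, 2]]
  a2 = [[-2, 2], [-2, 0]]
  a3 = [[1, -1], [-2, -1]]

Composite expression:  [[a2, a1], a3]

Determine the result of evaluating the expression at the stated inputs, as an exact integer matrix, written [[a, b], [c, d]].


[a2, a1] = [[8, 0], [8, -8]]
[[a2, a1], a3] = [[8, -16], [48, -8]]

[[8, -16], [48, -8]]


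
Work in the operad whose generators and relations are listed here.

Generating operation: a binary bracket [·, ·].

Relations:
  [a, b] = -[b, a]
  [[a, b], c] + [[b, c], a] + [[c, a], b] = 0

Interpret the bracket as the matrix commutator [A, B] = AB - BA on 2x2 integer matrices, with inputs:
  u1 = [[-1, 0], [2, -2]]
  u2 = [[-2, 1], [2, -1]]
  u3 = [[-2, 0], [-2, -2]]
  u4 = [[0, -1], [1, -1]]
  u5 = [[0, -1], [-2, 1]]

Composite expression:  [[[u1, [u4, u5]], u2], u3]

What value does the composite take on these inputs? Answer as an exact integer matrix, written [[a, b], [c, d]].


[u4, u5] = [[3, -2], [1, -3]]
[u1, [u4, u5]] = [[4, -2], [11, -4]]
[[u1, [u4, u5]], u2] = [[-15, 6], [-27, 15]]
[[[u1, [u4, u5]], u2], u3] = [[-12, 0], [-60, 12]]

[[-12, 0], [-60, 12]]


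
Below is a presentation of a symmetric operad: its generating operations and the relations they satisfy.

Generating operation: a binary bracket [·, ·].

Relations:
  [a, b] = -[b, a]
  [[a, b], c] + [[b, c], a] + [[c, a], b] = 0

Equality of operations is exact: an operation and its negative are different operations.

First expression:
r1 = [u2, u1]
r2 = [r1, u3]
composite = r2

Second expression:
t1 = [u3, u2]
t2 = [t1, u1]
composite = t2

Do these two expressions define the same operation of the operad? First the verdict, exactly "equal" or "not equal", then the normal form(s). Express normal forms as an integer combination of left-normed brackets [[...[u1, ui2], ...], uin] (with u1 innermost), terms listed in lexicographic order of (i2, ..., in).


not equal: they reduce to -[[u1, u2], u3] and [[u1, u2], u3] - [[u1, u3], u2]

Reducing the first expression gives -[[u1, u2], u3]
Reducing the second expression gives [[u1, u2], u3] - [[u1, u3], u2]
They disagree, so not equal.


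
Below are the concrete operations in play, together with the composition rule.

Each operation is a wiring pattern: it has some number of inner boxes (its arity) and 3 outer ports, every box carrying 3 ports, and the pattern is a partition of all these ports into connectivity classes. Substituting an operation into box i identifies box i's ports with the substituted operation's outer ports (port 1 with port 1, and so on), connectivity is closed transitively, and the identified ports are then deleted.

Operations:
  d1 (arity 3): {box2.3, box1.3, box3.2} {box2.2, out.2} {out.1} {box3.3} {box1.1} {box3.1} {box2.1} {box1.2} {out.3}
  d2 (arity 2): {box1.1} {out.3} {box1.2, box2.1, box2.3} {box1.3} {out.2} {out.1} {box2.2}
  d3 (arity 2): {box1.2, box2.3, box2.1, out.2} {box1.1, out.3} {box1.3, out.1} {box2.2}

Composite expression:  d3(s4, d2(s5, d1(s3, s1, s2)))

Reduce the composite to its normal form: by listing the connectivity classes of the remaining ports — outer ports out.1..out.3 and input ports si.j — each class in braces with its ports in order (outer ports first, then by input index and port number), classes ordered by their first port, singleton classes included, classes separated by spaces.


Substituting into d3 glues patterns; closure does the rest.
stage d1: inputs (s3, s1, s2), connectivity {out.1} {out.2, s1.2} {out.3} {s1.1} {s1.3, s2.2, s3.3} {s2.1} {s2.3} {s3.1} {s3.2}, out.j its boundary
stage d2: inputs (s5, s3, s1, s2), connectivity {out.1} {out.2} {out.3} {s1.1} {s1.2} {s1.3, s2.2, s3.3} {s2.1} {s2.3} {s3.1} {s3.2} {s5.1} {s5.2} {s5.3}, out.j its boundary
stage d3: inputs (s4, s5, s3, s1, s2), connectivity {out.1, s4.3} {out.2, s4.2} {out.3, s4.1} {s1.1} {s1.2} {s1.3, s2.2, s3.3} {s2.1} {s2.3} {s3.1} {s3.2} {s5.1} {s5.2} {s5.3}, out.j its boundary

{out.1, s4.3} {out.2, s4.2} {out.3, s4.1} {s1.1} {s1.2} {s1.3, s2.2, s3.3} {s2.1} {s2.3} {s3.1} {s3.2} {s5.1} {s5.2} {s5.3}


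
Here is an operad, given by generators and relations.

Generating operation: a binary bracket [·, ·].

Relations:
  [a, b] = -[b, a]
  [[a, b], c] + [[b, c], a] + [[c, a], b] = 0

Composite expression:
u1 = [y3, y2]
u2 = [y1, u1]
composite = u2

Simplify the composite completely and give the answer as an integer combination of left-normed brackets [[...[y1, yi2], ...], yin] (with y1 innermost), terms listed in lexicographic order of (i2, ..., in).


-[[y1, y2], y3] + [[y1, y3], y2]


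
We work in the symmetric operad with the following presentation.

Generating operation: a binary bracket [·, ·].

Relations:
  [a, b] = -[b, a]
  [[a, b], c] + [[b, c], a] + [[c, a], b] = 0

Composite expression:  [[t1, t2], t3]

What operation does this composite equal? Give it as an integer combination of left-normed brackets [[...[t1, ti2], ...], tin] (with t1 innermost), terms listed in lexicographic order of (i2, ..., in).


Expand each bracket as ab - ba; the t1-initial words give the coefficients.
Composite bracket: [[t1, t2], t3]
Applying ab - ba throughout gives 4 signed words (2^2 = 4).
Collect the words opening with t1:
  sign of t1t2t3 is +1, so it contributes +[[t1, t2], t3]

[[t1, t2], t3]


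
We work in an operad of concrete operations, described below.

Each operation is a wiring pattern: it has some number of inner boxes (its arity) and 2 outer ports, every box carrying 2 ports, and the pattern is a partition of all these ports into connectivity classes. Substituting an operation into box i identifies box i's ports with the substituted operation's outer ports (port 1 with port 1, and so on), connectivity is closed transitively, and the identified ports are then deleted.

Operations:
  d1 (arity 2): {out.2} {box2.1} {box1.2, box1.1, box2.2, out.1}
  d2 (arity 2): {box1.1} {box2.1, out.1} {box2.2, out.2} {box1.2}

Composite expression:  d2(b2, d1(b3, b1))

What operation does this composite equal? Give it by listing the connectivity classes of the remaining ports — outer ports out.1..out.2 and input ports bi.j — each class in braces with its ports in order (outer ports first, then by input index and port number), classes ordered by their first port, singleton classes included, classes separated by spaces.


Substituting into d2 glues patterns; closure does the rest.
d1 over (b3, b1) gives {out.1, b1.2, b3.1, b3.2} {out.2} {b1.1}, out.j being that stage's outer ports
d2 over (b2, b3, b1) gives {out.1, b1.2, b3.1, b3.2} {out.2} {b1.1} {b2.1} {b2.2}, out.j being that stage's outer ports

{out.1, b1.2, b3.1, b3.2} {out.2} {b1.1} {b2.1} {b2.2}


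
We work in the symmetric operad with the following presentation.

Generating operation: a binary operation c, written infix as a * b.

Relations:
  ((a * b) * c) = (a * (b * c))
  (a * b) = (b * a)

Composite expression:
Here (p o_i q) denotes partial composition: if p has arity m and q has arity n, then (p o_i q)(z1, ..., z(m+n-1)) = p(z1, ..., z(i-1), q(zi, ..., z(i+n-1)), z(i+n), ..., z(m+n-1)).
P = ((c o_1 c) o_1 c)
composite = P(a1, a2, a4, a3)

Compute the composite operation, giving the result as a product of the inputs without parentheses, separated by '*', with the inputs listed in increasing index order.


a1 * a2 * a3 * a4

Both nesting and order wash out for c; what remains is which a's occur.
(a1 * a2) reduces to a1 * a2
((a1 * a2) * a4) reduces to a1 * a2 * a4
(((a1 * a2) * a4) * a3) reduces to a1 * a2 * a4 * a3
rearranged into index order: a1 * a2 * a3 * a4


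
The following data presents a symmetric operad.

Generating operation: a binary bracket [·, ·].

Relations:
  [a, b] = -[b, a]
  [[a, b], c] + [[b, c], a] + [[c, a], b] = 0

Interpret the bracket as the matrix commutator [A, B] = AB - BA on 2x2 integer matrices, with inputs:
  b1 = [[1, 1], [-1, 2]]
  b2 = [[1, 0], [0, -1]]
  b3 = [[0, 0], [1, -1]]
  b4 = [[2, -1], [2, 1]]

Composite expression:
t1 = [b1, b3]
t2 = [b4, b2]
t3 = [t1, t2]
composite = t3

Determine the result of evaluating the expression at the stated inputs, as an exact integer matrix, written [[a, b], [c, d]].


[b1, b3] = [[1, -1], [0, -1]]
[b4, b2] = [[0, 2], [4, 0]]
[[b1, b3], [b4, b2]] = [[-4, 4], [-8, 4]]

[[-4, 4], [-8, 4]]


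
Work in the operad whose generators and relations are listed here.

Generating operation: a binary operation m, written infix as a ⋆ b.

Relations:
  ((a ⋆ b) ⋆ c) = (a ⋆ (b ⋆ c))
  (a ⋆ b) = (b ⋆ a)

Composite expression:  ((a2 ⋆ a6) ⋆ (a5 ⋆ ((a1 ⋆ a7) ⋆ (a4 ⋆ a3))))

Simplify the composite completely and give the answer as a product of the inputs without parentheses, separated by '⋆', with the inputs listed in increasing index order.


a1 ⋆ a2 ⋆ a3 ⋆ a4 ⋆ a5 ⋆ a6 ⋆ a7


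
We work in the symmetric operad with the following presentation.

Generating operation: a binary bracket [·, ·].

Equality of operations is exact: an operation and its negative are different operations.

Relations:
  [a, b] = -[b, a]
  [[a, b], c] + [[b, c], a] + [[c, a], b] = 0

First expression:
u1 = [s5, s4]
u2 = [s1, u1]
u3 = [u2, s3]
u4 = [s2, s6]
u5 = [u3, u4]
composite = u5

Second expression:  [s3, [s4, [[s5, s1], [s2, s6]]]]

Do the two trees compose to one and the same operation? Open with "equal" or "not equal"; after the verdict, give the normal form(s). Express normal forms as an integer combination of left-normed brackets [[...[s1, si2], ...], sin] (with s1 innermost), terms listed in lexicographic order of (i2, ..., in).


not equal; first: -[[[[[s1, s4], s5], s3], s2], s6] + [[[[[s1, s4], s5], s3], s6], s2] + [[[[[s1, s5], s4], s3], s2], s6] - [[[[[s1, s5], s4], s3], s6], s2]; second: -[[[[[s1, s5], s2], s6], s4], s3] + [[[[[s1, s5], s6], s2], s4], s3]

The first composite normalizes to -[[[[[s1, s4], s5], s3], s2], s6] + [[[[[s1, s4], s5], s3], s6], s2] + [[[[[s1, s5], s4], s3], s2], s6] - [[[[[s1, s5], s4], s3], s6], s2]
The second composite normalizes to -[[[[[s1, s5], s2], s6], s4], s3] + [[[[[s1, s5], s6], s2], s4], s3]
They disagree, so not equal.


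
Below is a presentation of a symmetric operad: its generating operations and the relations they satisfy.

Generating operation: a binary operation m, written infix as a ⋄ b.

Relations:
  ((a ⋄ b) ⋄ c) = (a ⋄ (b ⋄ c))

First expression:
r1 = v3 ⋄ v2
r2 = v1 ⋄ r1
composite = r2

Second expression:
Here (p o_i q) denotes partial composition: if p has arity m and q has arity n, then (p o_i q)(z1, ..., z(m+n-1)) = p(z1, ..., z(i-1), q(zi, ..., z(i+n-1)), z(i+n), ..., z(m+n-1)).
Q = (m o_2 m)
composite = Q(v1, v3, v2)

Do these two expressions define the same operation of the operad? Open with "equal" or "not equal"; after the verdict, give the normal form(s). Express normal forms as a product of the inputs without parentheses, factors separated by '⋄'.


equal; the common form is v1 ⋄ v3 ⋄ v2
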